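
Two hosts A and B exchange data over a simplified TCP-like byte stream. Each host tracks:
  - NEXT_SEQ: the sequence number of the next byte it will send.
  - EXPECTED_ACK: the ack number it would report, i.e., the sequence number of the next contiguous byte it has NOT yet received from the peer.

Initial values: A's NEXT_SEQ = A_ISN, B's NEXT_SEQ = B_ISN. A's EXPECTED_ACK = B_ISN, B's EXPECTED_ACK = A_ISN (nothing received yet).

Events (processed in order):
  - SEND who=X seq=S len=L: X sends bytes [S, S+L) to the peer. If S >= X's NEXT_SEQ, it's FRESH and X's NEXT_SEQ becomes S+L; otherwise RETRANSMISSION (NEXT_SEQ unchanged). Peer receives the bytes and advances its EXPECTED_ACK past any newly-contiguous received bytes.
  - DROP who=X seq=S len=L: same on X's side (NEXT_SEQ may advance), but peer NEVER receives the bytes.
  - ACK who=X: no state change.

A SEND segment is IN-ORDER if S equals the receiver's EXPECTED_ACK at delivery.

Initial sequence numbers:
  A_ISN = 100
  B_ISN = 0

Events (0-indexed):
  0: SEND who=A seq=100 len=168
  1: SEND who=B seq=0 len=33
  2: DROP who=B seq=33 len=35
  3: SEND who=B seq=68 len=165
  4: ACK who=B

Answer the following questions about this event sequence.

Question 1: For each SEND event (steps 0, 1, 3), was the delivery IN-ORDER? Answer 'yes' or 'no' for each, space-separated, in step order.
Step 0: SEND seq=100 -> in-order
Step 1: SEND seq=0 -> in-order
Step 3: SEND seq=68 -> out-of-order

Answer: yes yes no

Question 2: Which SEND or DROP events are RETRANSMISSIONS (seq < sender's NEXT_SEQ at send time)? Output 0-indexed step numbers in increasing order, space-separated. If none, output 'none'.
Answer: none

Derivation:
Step 0: SEND seq=100 -> fresh
Step 1: SEND seq=0 -> fresh
Step 2: DROP seq=33 -> fresh
Step 3: SEND seq=68 -> fresh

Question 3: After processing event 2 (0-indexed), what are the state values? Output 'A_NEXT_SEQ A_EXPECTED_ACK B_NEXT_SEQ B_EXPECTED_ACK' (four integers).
After event 0: A_seq=268 A_ack=0 B_seq=0 B_ack=268
After event 1: A_seq=268 A_ack=33 B_seq=33 B_ack=268
After event 2: A_seq=268 A_ack=33 B_seq=68 B_ack=268

268 33 68 268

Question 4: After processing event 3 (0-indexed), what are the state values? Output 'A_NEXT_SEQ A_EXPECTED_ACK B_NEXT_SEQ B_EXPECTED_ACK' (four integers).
After event 0: A_seq=268 A_ack=0 B_seq=0 B_ack=268
After event 1: A_seq=268 A_ack=33 B_seq=33 B_ack=268
After event 2: A_seq=268 A_ack=33 B_seq=68 B_ack=268
After event 3: A_seq=268 A_ack=33 B_seq=233 B_ack=268

268 33 233 268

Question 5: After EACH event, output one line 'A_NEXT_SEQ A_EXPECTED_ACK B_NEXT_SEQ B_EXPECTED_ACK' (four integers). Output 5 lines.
268 0 0 268
268 33 33 268
268 33 68 268
268 33 233 268
268 33 233 268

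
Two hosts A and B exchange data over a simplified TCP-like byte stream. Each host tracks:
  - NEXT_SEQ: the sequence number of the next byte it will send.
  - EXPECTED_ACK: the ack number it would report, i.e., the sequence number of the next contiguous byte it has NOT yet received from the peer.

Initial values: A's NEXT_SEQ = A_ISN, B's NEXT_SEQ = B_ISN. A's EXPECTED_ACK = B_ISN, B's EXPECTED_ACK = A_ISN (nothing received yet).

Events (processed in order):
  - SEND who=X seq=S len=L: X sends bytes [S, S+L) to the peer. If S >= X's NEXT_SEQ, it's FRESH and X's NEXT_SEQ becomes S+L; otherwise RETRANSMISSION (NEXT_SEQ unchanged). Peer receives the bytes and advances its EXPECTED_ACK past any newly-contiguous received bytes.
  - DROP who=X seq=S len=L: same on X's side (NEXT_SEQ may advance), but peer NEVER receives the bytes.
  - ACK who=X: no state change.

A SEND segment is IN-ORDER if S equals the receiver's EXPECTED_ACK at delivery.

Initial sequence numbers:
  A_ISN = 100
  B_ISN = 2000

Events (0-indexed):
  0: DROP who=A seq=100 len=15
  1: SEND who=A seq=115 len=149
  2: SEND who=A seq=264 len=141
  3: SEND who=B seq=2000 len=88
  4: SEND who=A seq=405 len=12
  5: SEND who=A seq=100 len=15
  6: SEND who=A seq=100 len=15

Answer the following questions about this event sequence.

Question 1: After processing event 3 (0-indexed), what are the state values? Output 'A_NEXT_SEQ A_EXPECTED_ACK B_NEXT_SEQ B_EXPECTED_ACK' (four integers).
After event 0: A_seq=115 A_ack=2000 B_seq=2000 B_ack=100
After event 1: A_seq=264 A_ack=2000 B_seq=2000 B_ack=100
After event 2: A_seq=405 A_ack=2000 B_seq=2000 B_ack=100
After event 3: A_seq=405 A_ack=2088 B_seq=2088 B_ack=100

405 2088 2088 100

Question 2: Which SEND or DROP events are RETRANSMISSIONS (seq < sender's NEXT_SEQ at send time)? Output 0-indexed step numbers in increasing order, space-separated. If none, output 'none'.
Step 0: DROP seq=100 -> fresh
Step 1: SEND seq=115 -> fresh
Step 2: SEND seq=264 -> fresh
Step 3: SEND seq=2000 -> fresh
Step 4: SEND seq=405 -> fresh
Step 5: SEND seq=100 -> retransmit
Step 6: SEND seq=100 -> retransmit

Answer: 5 6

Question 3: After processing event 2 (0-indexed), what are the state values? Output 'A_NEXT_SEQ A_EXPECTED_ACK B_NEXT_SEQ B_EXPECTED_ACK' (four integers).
After event 0: A_seq=115 A_ack=2000 B_seq=2000 B_ack=100
After event 1: A_seq=264 A_ack=2000 B_seq=2000 B_ack=100
After event 2: A_seq=405 A_ack=2000 B_seq=2000 B_ack=100

405 2000 2000 100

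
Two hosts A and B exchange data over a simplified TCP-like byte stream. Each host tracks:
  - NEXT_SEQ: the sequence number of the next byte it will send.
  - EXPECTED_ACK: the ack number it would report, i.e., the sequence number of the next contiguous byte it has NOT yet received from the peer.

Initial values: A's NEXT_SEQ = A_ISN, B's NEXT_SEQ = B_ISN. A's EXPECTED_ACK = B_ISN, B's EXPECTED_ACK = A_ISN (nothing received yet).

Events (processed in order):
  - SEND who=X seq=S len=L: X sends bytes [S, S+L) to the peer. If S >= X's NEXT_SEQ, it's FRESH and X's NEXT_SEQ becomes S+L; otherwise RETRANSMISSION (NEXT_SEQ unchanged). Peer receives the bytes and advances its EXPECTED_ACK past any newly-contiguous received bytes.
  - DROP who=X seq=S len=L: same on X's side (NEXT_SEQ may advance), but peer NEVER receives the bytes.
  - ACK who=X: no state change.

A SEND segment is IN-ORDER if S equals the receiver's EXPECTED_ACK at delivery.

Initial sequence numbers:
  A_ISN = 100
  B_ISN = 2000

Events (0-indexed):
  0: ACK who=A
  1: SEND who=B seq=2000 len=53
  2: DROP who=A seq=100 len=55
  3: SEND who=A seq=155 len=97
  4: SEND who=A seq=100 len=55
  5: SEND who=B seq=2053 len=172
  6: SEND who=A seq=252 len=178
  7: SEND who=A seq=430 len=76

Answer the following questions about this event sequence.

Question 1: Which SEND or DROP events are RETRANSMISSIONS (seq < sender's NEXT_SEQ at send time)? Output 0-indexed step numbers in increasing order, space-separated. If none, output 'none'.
Answer: 4

Derivation:
Step 1: SEND seq=2000 -> fresh
Step 2: DROP seq=100 -> fresh
Step 3: SEND seq=155 -> fresh
Step 4: SEND seq=100 -> retransmit
Step 5: SEND seq=2053 -> fresh
Step 6: SEND seq=252 -> fresh
Step 7: SEND seq=430 -> fresh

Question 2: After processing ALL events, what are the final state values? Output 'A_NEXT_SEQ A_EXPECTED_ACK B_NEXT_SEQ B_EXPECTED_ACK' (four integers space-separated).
Answer: 506 2225 2225 506

Derivation:
After event 0: A_seq=100 A_ack=2000 B_seq=2000 B_ack=100
After event 1: A_seq=100 A_ack=2053 B_seq=2053 B_ack=100
After event 2: A_seq=155 A_ack=2053 B_seq=2053 B_ack=100
After event 3: A_seq=252 A_ack=2053 B_seq=2053 B_ack=100
After event 4: A_seq=252 A_ack=2053 B_seq=2053 B_ack=252
After event 5: A_seq=252 A_ack=2225 B_seq=2225 B_ack=252
After event 6: A_seq=430 A_ack=2225 B_seq=2225 B_ack=430
After event 7: A_seq=506 A_ack=2225 B_seq=2225 B_ack=506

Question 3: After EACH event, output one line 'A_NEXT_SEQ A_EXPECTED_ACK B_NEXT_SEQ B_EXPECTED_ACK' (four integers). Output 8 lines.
100 2000 2000 100
100 2053 2053 100
155 2053 2053 100
252 2053 2053 100
252 2053 2053 252
252 2225 2225 252
430 2225 2225 430
506 2225 2225 506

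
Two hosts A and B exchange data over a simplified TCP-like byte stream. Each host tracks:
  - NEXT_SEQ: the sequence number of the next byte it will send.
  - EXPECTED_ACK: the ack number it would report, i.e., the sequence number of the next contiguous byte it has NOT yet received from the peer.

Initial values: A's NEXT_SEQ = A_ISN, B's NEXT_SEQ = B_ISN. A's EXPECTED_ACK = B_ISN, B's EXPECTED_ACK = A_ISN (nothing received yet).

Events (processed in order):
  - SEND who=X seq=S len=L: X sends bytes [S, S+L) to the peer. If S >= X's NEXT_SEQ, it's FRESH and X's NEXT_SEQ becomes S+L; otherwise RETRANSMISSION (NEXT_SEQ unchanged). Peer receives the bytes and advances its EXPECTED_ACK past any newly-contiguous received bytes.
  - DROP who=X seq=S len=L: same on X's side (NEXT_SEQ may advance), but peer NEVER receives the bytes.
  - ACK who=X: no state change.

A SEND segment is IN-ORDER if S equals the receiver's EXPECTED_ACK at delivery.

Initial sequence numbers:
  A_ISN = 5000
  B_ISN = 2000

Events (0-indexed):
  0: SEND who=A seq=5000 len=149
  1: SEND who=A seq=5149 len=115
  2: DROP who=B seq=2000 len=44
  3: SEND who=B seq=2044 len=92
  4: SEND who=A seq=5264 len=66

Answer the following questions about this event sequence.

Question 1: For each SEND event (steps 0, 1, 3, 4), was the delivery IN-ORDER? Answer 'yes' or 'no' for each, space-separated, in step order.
Answer: yes yes no yes

Derivation:
Step 0: SEND seq=5000 -> in-order
Step 1: SEND seq=5149 -> in-order
Step 3: SEND seq=2044 -> out-of-order
Step 4: SEND seq=5264 -> in-order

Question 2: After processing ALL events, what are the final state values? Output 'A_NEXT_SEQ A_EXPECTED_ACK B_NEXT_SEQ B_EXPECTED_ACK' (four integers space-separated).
After event 0: A_seq=5149 A_ack=2000 B_seq=2000 B_ack=5149
After event 1: A_seq=5264 A_ack=2000 B_seq=2000 B_ack=5264
After event 2: A_seq=5264 A_ack=2000 B_seq=2044 B_ack=5264
After event 3: A_seq=5264 A_ack=2000 B_seq=2136 B_ack=5264
After event 4: A_seq=5330 A_ack=2000 B_seq=2136 B_ack=5330

Answer: 5330 2000 2136 5330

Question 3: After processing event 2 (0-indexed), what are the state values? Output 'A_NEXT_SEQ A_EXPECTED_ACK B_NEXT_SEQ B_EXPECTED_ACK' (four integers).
After event 0: A_seq=5149 A_ack=2000 B_seq=2000 B_ack=5149
After event 1: A_seq=5264 A_ack=2000 B_seq=2000 B_ack=5264
After event 2: A_seq=5264 A_ack=2000 B_seq=2044 B_ack=5264

5264 2000 2044 5264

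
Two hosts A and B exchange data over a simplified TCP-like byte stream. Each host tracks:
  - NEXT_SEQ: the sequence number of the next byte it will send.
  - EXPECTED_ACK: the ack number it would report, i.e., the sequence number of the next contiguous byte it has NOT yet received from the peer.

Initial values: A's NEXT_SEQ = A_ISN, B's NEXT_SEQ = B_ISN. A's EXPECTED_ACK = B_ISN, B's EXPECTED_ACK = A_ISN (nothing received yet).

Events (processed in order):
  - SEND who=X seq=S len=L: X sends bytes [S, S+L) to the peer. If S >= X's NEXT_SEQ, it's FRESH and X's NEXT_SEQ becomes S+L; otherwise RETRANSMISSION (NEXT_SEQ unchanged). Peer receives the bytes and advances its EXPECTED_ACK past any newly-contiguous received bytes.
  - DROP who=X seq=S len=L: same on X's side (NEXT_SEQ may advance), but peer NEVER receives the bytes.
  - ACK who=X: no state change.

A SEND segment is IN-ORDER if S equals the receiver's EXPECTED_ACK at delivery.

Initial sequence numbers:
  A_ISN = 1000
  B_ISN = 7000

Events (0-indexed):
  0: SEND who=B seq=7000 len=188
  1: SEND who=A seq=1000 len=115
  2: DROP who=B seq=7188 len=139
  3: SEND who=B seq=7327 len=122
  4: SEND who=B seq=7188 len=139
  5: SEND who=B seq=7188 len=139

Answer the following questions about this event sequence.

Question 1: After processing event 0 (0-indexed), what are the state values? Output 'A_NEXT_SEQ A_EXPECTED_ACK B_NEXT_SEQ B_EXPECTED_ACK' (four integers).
After event 0: A_seq=1000 A_ack=7188 B_seq=7188 B_ack=1000

1000 7188 7188 1000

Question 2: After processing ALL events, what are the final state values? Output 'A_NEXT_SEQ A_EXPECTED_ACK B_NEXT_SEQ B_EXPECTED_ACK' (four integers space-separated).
After event 0: A_seq=1000 A_ack=7188 B_seq=7188 B_ack=1000
After event 1: A_seq=1115 A_ack=7188 B_seq=7188 B_ack=1115
After event 2: A_seq=1115 A_ack=7188 B_seq=7327 B_ack=1115
After event 3: A_seq=1115 A_ack=7188 B_seq=7449 B_ack=1115
After event 4: A_seq=1115 A_ack=7449 B_seq=7449 B_ack=1115
After event 5: A_seq=1115 A_ack=7449 B_seq=7449 B_ack=1115

Answer: 1115 7449 7449 1115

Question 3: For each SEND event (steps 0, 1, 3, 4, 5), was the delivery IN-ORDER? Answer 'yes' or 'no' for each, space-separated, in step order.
Step 0: SEND seq=7000 -> in-order
Step 1: SEND seq=1000 -> in-order
Step 3: SEND seq=7327 -> out-of-order
Step 4: SEND seq=7188 -> in-order
Step 5: SEND seq=7188 -> out-of-order

Answer: yes yes no yes no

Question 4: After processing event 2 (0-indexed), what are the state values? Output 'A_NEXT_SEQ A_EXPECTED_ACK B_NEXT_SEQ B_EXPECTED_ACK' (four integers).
After event 0: A_seq=1000 A_ack=7188 B_seq=7188 B_ack=1000
After event 1: A_seq=1115 A_ack=7188 B_seq=7188 B_ack=1115
After event 2: A_seq=1115 A_ack=7188 B_seq=7327 B_ack=1115

1115 7188 7327 1115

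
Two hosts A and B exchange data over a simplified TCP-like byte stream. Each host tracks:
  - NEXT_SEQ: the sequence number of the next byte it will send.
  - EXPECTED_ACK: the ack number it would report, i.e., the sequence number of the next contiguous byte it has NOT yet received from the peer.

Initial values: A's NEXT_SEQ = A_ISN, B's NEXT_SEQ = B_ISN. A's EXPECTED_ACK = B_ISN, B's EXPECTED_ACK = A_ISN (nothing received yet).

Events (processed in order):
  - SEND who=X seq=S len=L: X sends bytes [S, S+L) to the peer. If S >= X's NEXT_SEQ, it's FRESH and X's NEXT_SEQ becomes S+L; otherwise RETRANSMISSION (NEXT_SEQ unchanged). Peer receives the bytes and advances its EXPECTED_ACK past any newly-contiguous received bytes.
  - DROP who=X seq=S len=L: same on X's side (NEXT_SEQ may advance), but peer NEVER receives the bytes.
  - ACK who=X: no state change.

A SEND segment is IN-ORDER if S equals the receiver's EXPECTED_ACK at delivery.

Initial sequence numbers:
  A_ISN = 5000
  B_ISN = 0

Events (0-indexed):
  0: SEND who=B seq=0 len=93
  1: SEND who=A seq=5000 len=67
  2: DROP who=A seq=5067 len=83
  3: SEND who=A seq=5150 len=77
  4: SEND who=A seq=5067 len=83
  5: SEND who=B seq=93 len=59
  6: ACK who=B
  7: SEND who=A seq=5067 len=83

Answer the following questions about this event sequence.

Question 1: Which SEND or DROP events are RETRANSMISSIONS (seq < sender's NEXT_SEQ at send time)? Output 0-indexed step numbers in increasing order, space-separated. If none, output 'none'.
Answer: 4 7

Derivation:
Step 0: SEND seq=0 -> fresh
Step 1: SEND seq=5000 -> fresh
Step 2: DROP seq=5067 -> fresh
Step 3: SEND seq=5150 -> fresh
Step 4: SEND seq=5067 -> retransmit
Step 5: SEND seq=93 -> fresh
Step 7: SEND seq=5067 -> retransmit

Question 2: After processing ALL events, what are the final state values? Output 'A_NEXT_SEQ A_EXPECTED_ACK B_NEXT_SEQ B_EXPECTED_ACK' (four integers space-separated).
Answer: 5227 152 152 5227

Derivation:
After event 0: A_seq=5000 A_ack=93 B_seq=93 B_ack=5000
After event 1: A_seq=5067 A_ack=93 B_seq=93 B_ack=5067
After event 2: A_seq=5150 A_ack=93 B_seq=93 B_ack=5067
After event 3: A_seq=5227 A_ack=93 B_seq=93 B_ack=5067
After event 4: A_seq=5227 A_ack=93 B_seq=93 B_ack=5227
After event 5: A_seq=5227 A_ack=152 B_seq=152 B_ack=5227
After event 6: A_seq=5227 A_ack=152 B_seq=152 B_ack=5227
After event 7: A_seq=5227 A_ack=152 B_seq=152 B_ack=5227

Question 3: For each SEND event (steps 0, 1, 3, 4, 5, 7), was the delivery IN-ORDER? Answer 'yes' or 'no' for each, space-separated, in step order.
Step 0: SEND seq=0 -> in-order
Step 1: SEND seq=5000 -> in-order
Step 3: SEND seq=5150 -> out-of-order
Step 4: SEND seq=5067 -> in-order
Step 5: SEND seq=93 -> in-order
Step 7: SEND seq=5067 -> out-of-order

Answer: yes yes no yes yes no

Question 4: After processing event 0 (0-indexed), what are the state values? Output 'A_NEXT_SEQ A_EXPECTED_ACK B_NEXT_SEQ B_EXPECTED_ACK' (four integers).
After event 0: A_seq=5000 A_ack=93 B_seq=93 B_ack=5000

5000 93 93 5000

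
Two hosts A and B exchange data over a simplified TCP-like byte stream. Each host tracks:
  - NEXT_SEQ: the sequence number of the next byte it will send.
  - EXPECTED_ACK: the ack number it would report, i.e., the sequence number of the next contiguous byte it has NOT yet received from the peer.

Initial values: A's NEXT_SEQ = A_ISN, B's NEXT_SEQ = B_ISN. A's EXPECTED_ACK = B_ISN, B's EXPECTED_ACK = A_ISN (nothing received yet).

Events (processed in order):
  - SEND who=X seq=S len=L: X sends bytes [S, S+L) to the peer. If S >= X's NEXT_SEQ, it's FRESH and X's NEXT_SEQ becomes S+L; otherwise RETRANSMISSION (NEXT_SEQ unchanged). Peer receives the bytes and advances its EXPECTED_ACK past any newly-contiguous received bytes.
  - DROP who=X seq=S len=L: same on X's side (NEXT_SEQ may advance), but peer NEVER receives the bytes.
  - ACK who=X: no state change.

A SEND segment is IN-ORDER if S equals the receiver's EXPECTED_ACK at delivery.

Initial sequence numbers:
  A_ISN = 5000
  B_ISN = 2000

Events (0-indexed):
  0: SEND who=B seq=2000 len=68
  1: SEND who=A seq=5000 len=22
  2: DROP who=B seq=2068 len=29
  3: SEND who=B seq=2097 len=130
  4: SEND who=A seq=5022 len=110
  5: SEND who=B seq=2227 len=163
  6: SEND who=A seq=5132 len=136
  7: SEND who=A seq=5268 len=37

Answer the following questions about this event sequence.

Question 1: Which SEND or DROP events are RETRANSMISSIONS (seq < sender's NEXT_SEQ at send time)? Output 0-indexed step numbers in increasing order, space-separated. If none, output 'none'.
Answer: none

Derivation:
Step 0: SEND seq=2000 -> fresh
Step 1: SEND seq=5000 -> fresh
Step 2: DROP seq=2068 -> fresh
Step 3: SEND seq=2097 -> fresh
Step 4: SEND seq=5022 -> fresh
Step 5: SEND seq=2227 -> fresh
Step 6: SEND seq=5132 -> fresh
Step 7: SEND seq=5268 -> fresh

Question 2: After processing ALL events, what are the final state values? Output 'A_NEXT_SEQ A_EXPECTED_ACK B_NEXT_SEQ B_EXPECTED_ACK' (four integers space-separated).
Answer: 5305 2068 2390 5305

Derivation:
After event 0: A_seq=5000 A_ack=2068 B_seq=2068 B_ack=5000
After event 1: A_seq=5022 A_ack=2068 B_seq=2068 B_ack=5022
After event 2: A_seq=5022 A_ack=2068 B_seq=2097 B_ack=5022
After event 3: A_seq=5022 A_ack=2068 B_seq=2227 B_ack=5022
After event 4: A_seq=5132 A_ack=2068 B_seq=2227 B_ack=5132
After event 5: A_seq=5132 A_ack=2068 B_seq=2390 B_ack=5132
After event 6: A_seq=5268 A_ack=2068 B_seq=2390 B_ack=5268
After event 7: A_seq=5305 A_ack=2068 B_seq=2390 B_ack=5305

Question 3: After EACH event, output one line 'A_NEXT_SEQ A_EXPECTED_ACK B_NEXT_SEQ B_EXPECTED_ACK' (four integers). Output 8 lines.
5000 2068 2068 5000
5022 2068 2068 5022
5022 2068 2097 5022
5022 2068 2227 5022
5132 2068 2227 5132
5132 2068 2390 5132
5268 2068 2390 5268
5305 2068 2390 5305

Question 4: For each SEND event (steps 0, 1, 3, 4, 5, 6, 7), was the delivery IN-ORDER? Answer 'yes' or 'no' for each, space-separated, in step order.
Answer: yes yes no yes no yes yes

Derivation:
Step 0: SEND seq=2000 -> in-order
Step 1: SEND seq=5000 -> in-order
Step 3: SEND seq=2097 -> out-of-order
Step 4: SEND seq=5022 -> in-order
Step 5: SEND seq=2227 -> out-of-order
Step 6: SEND seq=5132 -> in-order
Step 7: SEND seq=5268 -> in-order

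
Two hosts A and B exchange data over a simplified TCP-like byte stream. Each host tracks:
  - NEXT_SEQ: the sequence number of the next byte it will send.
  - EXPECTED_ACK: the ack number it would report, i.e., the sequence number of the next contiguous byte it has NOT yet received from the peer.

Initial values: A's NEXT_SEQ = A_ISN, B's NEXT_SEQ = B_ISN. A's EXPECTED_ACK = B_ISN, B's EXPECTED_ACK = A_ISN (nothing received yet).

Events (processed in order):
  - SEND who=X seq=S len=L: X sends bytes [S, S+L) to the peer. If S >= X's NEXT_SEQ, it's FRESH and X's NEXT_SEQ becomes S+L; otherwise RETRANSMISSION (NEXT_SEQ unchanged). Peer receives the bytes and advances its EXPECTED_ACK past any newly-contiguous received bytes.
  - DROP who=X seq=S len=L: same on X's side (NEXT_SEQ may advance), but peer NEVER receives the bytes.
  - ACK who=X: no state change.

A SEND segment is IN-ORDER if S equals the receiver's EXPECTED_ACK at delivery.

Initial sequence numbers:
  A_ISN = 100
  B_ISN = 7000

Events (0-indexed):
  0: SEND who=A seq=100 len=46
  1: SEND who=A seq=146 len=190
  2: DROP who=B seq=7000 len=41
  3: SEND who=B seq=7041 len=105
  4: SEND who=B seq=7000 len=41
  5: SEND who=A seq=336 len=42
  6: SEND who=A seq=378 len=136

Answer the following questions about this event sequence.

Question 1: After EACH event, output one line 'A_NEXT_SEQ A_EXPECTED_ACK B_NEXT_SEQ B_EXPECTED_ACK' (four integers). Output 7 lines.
146 7000 7000 146
336 7000 7000 336
336 7000 7041 336
336 7000 7146 336
336 7146 7146 336
378 7146 7146 378
514 7146 7146 514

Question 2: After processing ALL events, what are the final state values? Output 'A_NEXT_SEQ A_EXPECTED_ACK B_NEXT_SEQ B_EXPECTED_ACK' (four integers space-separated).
Answer: 514 7146 7146 514

Derivation:
After event 0: A_seq=146 A_ack=7000 B_seq=7000 B_ack=146
After event 1: A_seq=336 A_ack=7000 B_seq=7000 B_ack=336
After event 2: A_seq=336 A_ack=7000 B_seq=7041 B_ack=336
After event 3: A_seq=336 A_ack=7000 B_seq=7146 B_ack=336
After event 4: A_seq=336 A_ack=7146 B_seq=7146 B_ack=336
After event 5: A_seq=378 A_ack=7146 B_seq=7146 B_ack=378
After event 6: A_seq=514 A_ack=7146 B_seq=7146 B_ack=514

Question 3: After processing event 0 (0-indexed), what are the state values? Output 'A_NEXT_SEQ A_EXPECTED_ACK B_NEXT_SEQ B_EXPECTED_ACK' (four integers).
After event 0: A_seq=146 A_ack=7000 B_seq=7000 B_ack=146

146 7000 7000 146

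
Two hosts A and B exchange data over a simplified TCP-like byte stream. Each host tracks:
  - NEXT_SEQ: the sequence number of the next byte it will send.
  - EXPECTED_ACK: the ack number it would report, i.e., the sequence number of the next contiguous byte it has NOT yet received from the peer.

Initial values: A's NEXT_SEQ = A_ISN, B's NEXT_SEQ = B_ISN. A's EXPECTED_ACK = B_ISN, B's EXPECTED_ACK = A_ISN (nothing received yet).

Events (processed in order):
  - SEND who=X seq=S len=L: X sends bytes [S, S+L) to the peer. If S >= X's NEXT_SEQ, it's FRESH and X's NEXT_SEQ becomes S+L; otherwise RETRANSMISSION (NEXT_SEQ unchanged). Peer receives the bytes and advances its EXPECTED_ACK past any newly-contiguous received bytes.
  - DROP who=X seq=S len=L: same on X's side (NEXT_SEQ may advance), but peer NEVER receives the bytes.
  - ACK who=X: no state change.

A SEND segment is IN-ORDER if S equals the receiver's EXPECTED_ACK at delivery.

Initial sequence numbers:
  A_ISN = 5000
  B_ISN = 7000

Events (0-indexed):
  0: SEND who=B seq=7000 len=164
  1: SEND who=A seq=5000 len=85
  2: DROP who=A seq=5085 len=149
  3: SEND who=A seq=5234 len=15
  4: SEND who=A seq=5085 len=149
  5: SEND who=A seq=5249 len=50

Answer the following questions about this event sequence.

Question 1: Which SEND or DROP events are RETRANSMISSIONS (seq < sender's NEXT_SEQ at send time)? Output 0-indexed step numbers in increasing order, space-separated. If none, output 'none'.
Step 0: SEND seq=7000 -> fresh
Step 1: SEND seq=5000 -> fresh
Step 2: DROP seq=5085 -> fresh
Step 3: SEND seq=5234 -> fresh
Step 4: SEND seq=5085 -> retransmit
Step 5: SEND seq=5249 -> fresh

Answer: 4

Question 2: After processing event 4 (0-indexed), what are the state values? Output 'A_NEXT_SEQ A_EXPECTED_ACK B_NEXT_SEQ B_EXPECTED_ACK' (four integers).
After event 0: A_seq=5000 A_ack=7164 B_seq=7164 B_ack=5000
After event 1: A_seq=5085 A_ack=7164 B_seq=7164 B_ack=5085
After event 2: A_seq=5234 A_ack=7164 B_seq=7164 B_ack=5085
After event 3: A_seq=5249 A_ack=7164 B_seq=7164 B_ack=5085
After event 4: A_seq=5249 A_ack=7164 B_seq=7164 B_ack=5249

5249 7164 7164 5249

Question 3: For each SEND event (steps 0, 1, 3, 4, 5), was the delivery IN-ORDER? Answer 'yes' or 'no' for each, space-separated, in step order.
Step 0: SEND seq=7000 -> in-order
Step 1: SEND seq=5000 -> in-order
Step 3: SEND seq=5234 -> out-of-order
Step 4: SEND seq=5085 -> in-order
Step 5: SEND seq=5249 -> in-order

Answer: yes yes no yes yes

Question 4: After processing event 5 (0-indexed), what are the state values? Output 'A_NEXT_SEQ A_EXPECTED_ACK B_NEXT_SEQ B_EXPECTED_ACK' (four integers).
After event 0: A_seq=5000 A_ack=7164 B_seq=7164 B_ack=5000
After event 1: A_seq=5085 A_ack=7164 B_seq=7164 B_ack=5085
After event 2: A_seq=5234 A_ack=7164 B_seq=7164 B_ack=5085
After event 3: A_seq=5249 A_ack=7164 B_seq=7164 B_ack=5085
After event 4: A_seq=5249 A_ack=7164 B_seq=7164 B_ack=5249
After event 5: A_seq=5299 A_ack=7164 B_seq=7164 B_ack=5299

5299 7164 7164 5299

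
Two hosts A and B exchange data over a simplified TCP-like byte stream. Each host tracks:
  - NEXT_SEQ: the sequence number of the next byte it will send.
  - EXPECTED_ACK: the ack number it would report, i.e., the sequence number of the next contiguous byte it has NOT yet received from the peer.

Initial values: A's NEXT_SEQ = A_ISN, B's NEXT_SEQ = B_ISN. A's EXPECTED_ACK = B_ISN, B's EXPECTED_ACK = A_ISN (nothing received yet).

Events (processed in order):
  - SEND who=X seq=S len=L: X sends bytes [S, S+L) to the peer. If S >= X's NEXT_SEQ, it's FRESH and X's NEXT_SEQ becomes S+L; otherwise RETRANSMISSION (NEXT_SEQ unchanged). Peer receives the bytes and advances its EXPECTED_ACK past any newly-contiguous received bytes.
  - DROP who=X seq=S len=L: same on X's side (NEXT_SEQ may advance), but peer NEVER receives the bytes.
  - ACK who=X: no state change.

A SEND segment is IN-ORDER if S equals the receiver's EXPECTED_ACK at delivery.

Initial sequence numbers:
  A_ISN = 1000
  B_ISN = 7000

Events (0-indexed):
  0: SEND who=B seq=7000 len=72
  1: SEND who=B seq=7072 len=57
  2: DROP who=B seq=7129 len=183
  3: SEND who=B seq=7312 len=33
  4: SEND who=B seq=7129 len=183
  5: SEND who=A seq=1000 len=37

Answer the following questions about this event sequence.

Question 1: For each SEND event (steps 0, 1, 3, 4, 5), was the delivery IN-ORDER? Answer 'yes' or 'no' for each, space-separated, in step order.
Step 0: SEND seq=7000 -> in-order
Step 1: SEND seq=7072 -> in-order
Step 3: SEND seq=7312 -> out-of-order
Step 4: SEND seq=7129 -> in-order
Step 5: SEND seq=1000 -> in-order

Answer: yes yes no yes yes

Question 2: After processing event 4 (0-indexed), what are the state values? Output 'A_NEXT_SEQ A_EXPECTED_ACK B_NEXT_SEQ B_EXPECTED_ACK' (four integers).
After event 0: A_seq=1000 A_ack=7072 B_seq=7072 B_ack=1000
After event 1: A_seq=1000 A_ack=7129 B_seq=7129 B_ack=1000
After event 2: A_seq=1000 A_ack=7129 B_seq=7312 B_ack=1000
After event 3: A_seq=1000 A_ack=7129 B_seq=7345 B_ack=1000
After event 4: A_seq=1000 A_ack=7345 B_seq=7345 B_ack=1000

1000 7345 7345 1000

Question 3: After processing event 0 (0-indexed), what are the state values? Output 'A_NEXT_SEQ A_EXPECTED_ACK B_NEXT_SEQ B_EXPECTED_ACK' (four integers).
After event 0: A_seq=1000 A_ack=7072 B_seq=7072 B_ack=1000

1000 7072 7072 1000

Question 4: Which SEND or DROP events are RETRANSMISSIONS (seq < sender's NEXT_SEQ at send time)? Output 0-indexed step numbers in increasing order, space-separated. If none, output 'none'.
Answer: 4

Derivation:
Step 0: SEND seq=7000 -> fresh
Step 1: SEND seq=7072 -> fresh
Step 2: DROP seq=7129 -> fresh
Step 3: SEND seq=7312 -> fresh
Step 4: SEND seq=7129 -> retransmit
Step 5: SEND seq=1000 -> fresh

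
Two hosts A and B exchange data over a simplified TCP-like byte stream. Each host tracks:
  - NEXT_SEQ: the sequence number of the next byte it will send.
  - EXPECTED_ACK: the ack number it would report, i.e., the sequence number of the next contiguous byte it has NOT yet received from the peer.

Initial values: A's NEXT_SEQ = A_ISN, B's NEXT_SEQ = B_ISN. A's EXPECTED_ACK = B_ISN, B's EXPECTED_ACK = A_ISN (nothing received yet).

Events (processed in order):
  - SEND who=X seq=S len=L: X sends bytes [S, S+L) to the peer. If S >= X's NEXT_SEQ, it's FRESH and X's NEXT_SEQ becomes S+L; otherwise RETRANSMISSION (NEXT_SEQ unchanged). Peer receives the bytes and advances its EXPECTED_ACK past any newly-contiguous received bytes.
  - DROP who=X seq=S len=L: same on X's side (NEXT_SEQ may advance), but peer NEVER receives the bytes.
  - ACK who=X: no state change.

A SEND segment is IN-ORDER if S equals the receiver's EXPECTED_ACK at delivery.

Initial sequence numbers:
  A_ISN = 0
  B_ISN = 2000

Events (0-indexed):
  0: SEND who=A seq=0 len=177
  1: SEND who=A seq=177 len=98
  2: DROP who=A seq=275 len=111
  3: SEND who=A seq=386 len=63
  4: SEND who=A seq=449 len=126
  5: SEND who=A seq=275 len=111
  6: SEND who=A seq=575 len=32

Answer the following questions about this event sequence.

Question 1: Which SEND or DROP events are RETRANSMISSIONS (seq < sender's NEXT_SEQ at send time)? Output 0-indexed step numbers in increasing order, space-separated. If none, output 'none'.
Step 0: SEND seq=0 -> fresh
Step 1: SEND seq=177 -> fresh
Step 2: DROP seq=275 -> fresh
Step 3: SEND seq=386 -> fresh
Step 4: SEND seq=449 -> fresh
Step 5: SEND seq=275 -> retransmit
Step 6: SEND seq=575 -> fresh

Answer: 5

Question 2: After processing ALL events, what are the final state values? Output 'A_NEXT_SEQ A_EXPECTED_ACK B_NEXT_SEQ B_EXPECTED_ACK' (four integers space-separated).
After event 0: A_seq=177 A_ack=2000 B_seq=2000 B_ack=177
After event 1: A_seq=275 A_ack=2000 B_seq=2000 B_ack=275
After event 2: A_seq=386 A_ack=2000 B_seq=2000 B_ack=275
After event 3: A_seq=449 A_ack=2000 B_seq=2000 B_ack=275
After event 4: A_seq=575 A_ack=2000 B_seq=2000 B_ack=275
After event 5: A_seq=575 A_ack=2000 B_seq=2000 B_ack=575
After event 6: A_seq=607 A_ack=2000 B_seq=2000 B_ack=607

Answer: 607 2000 2000 607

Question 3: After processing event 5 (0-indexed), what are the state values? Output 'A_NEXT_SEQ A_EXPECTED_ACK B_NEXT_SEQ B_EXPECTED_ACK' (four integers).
After event 0: A_seq=177 A_ack=2000 B_seq=2000 B_ack=177
After event 1: A_seq=275 A_ack=2000 B_seq=2000 B_ack=275
After event 2: A_seq=386 A_ack=2000 B_seq=2000 B_ack=275
After event 3: A_seq=449 A_ack=2000 B_seq=2000 B_ack=275
After event 4: A_seq=575 A_ack=2000 B_seq=2000 B_ack=275
After event 5: A_seq=575 A_ack=2000 B_seq=2000 B_ack=575

575 2000 2000 575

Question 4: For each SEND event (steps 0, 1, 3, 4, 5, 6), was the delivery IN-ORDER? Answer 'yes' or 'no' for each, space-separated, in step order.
Answer: yes yes no no yes yes

Derivation:
Step 0: SEND seq=0 -> in-order
Step 1: SEND seq=177 -> in-order
Step 3: SEND seq=386 -> out-of-order
Step 4: SEND seq=449 -> out-of-order
Step 5: SEND seq=275 -> in-order
Step 6: SEND seq=575 -> in-order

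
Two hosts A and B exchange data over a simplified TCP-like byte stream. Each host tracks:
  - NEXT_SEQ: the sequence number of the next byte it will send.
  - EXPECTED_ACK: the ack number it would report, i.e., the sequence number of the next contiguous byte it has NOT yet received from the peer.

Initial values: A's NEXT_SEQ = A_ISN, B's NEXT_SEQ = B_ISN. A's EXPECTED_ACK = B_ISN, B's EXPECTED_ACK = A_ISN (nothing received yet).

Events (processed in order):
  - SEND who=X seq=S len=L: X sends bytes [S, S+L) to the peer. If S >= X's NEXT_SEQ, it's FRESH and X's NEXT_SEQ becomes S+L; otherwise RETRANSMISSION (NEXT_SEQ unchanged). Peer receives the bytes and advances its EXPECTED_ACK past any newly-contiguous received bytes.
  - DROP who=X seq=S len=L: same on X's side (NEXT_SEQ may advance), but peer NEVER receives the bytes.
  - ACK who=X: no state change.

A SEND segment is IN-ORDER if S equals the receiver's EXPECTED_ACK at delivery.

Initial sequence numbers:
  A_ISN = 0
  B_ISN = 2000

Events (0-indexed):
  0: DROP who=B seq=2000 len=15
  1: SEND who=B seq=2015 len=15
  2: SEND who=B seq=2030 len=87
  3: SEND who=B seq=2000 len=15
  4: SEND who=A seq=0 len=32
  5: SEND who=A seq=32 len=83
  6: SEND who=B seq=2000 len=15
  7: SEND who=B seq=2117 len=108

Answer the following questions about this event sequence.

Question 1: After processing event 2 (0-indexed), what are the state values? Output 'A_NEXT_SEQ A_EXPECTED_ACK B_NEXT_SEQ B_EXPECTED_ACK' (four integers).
After event 0: A_seq=0 A_ack=2000 B_seq=2015 B_ack=0
After event 1: A_seq=0 A_ack=2000 B_seq=2030 B_ack=0
After event 2: A_seq=0 A_ack=2000 B_seq=2117 B_ack=0

0 2000 2117 0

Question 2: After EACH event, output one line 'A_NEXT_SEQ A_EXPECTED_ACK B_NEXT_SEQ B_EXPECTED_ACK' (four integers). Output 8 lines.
0 2000 2015 0
0 2000 2030 0
0 2000 2117 0
0 2117 2117 0
32 2117 2117 32
115 2117 2117 115
115 2117 2117 115
115 2225 2225 115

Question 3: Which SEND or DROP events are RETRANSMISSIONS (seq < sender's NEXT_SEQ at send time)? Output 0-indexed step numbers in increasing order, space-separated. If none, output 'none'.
Step 0: DROP seq=2000 -> fresh
Step 1: SEND seq=2015 -> fresh
Step 2: SEND seq=2030 -> fresh
Step 3: SEND seq=2000 -> retransmit
Step 4: SEND seq=0 -> fresh
Step 5: SEND seq=32 -> fresh
Step 6: SEND seq=2000 -> retransmit
Step 7: SEND seq=2117 -> fresh

Answer: 3 6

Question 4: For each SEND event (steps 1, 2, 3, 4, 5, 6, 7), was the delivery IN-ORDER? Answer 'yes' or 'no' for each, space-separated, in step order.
Step 1: SEND seq=2015 -> out-of-order
Step 2: SEND seq=2030 -> out-of-order
Step 3: SEND seq=2000 -> in-order
Step 4: SEND seq=0 -> in-order
Step 5: SEND seq=32 -> in-order
Step 6: SEND seq=2000 -> out-of-order
Step 7: SEND seq=2117 -> in-order

Answer: no no yes yes yes no yes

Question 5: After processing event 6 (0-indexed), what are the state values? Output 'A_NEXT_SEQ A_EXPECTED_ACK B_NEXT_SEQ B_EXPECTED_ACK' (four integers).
After event 0: A_seq=0 A_ack=2000 B_seq=2015 B_ack=0
After event 1: A_seq=0 A_ack=2000 B_seq=2030 B_ack=0
After event 2: A_seq=0 A_ack=2000 B_seq=2117 B_ack=0
After event 3: A_seq=0 A_ack=2117 B_seq=2117 B_ack=0
After event 4: A_seq=32 A_ack=2117 B_seq=2117 B_ack=32
After event 5: A_seq=115 A_ack=2117 B_seq=2117 B_ack=115
After event 6: A_seq=115 A_ack=2117 B_seq=2117 B_ack=115

115 2117 2117 115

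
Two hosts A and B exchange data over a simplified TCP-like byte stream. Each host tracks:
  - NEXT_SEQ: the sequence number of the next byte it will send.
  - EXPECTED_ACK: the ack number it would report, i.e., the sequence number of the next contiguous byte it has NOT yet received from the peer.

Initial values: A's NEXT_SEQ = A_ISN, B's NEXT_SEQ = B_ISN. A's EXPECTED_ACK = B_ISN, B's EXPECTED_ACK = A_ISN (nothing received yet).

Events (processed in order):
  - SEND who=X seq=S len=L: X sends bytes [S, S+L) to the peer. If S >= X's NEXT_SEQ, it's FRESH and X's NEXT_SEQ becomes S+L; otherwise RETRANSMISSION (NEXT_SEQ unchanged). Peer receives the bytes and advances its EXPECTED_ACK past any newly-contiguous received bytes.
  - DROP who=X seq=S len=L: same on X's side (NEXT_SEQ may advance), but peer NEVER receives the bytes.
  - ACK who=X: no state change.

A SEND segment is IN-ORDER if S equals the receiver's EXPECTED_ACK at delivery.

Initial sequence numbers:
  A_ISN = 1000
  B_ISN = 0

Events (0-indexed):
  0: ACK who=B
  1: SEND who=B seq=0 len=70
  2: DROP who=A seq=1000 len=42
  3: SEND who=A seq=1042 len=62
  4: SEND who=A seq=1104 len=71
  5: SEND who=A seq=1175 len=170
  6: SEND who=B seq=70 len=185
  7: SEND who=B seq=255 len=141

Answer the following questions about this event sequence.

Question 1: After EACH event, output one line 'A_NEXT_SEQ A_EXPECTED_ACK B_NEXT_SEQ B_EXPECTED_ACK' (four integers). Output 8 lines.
1000 0 0 1000
1000 70 70 1000
1042 70 70 1000
1104 70 70 1000
1175 70 70 1000
1345 70 70 1000
1345 255 255 1000
1345 396 396 1000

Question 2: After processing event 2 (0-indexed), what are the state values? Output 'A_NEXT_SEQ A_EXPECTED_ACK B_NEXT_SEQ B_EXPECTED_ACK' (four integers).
After event 0: A_seq=1000 A_ack=0 B_seq=0 B_ack=1000
After event 1: A_seq=1000 A_ack=70 B_seq=70 B_ack=1000
After event 2: A_seq=1042 A_ack=70 B_seq=70 B_ack=1000

1042 70 70 1000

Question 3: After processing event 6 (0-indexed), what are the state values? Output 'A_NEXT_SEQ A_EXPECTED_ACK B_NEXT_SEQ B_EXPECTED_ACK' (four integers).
After event 0: A_seq=1000 A_ack=0 B_seq=0 B_ack=1000
After event 1: A_seq=1000 A_ack=70 B_seq=70 B_ack=1000
After event 2: A_seq=1042 A_ack=70 B_seq=70 B_ack=1000
After event 3: A_seq=1104 A_ack=70 B_seq=70 B_ack=1000
After event 4: A_seq=1175 A_ack=70 B_seq=70 B_ack=1000
After event 5: A_seq=1345 A_ack=70 B_seq=70 B_ack=1000
After event 6: A_seq=1345 A_ack=255 B_seq=255 B_ack=1000

1345 255 255 1000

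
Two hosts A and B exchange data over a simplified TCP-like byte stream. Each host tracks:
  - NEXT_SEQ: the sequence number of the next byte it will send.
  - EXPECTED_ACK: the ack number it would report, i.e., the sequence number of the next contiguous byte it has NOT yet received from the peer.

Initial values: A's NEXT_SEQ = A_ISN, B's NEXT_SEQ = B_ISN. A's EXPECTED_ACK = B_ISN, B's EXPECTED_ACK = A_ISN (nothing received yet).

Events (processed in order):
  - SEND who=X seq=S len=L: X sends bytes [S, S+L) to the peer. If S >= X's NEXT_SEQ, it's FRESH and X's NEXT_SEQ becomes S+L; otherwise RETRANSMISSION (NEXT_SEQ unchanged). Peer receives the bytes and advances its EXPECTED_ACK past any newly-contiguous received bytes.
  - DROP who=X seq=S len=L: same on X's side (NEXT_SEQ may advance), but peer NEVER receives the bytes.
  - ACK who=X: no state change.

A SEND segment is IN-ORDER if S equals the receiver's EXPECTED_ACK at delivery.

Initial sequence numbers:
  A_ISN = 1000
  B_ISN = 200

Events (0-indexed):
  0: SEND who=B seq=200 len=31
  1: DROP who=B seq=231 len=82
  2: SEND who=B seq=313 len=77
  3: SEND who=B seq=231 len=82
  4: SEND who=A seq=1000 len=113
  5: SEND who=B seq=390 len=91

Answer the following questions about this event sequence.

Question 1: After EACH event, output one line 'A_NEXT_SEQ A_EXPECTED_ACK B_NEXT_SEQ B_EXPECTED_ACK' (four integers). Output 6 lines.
1000 231 231 1000
1000 231 313 1000
1000 231 390 1000
1000 390 390 1000
1113 390 390 1113
1113 481 481 1113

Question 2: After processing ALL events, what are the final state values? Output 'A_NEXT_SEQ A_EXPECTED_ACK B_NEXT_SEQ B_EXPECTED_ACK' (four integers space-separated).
Answer: 1113 481 481 1113

Derivation:
After event 0: A_seq=1000 A_ack=231 B_seq=231 B_ack=1000
After event 1: A_seq=1000 A_ack=231 B_seq=313 B_ack=1000
After event 2: A_seq=1000 A_ack=231 B_seq=390 B_ack=1000
After event 3: A_seq=1000 A_ack=390 B_seq=390 B_ack=1000
After event 4: A_seq=1113 A_ack=390 B_seq=390 B_ack=1113
After event 5: A_seq=1113 A_ack=481 B_seq=481 B_ack=1113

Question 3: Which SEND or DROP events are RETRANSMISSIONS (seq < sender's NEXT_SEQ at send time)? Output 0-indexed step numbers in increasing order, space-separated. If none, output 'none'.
Step 0: SEND seq=200 -> fresh
Step 1: DROP seq=231 -> fresh
Step 2: SEND seq=313 -> fresh
Step 3: SEND seq=231 -> retransmit
Step 4: SEND seq=1000 -> fresh
Step 5: SEND seq=390 -> fresh

Answer: 3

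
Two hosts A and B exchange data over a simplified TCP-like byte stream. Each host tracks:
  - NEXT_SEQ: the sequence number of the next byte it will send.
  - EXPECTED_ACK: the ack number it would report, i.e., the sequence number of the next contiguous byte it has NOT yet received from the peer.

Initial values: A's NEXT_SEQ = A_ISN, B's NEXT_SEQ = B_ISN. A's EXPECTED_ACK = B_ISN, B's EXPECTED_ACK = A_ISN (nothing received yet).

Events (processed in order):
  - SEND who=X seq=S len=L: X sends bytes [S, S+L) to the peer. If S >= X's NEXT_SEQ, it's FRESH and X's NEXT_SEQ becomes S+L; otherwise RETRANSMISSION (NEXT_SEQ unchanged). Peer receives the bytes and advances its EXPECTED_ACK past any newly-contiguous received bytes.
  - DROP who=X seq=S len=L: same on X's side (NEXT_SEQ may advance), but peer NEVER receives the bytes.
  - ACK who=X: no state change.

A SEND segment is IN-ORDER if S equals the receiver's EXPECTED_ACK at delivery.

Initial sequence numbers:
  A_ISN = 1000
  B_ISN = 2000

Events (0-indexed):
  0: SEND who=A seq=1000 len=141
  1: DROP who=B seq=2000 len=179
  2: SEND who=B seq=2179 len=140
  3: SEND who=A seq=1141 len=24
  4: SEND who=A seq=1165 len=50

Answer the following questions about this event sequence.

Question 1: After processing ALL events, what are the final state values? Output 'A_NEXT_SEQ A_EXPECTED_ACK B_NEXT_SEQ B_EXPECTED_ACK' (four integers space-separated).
Answer: 1215 2000 2319 1215

Derivation:
After event 0: A_seq=1141 A_ack=2000 B_seq=2000 B_ack=1141
After event 1: A_seq=1141 A_ack=2000 B_seq=2179 B_ack=1141
After event 2: A_seq=1141 A_ack=2000 B_seq=2319 B_ack=1141
After event 3: A_seq=1165 A_ack=2000 B_seq=2319 B_ack=1165
After event 4: A_seq=1215 A_ack=2000 B_seq=2319 B_ack=1215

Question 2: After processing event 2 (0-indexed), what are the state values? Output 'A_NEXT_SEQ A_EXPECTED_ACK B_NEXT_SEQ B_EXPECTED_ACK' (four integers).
After event 0: A_seq=1141 A_ack=2000 B_seq=2000 B_ack=1141
After event 1: A_seq=1141 A_ack=2000 B_seq=2179 B_ack=1141
After event 2: A_seq=1141 A_ack=2000 B_seq=2319 B_ack=1141

1141 2000 2319 1141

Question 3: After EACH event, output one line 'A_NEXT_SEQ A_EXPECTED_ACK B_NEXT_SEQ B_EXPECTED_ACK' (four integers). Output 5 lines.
1141 2000 2000 1141
1141 2000 2179 1141
1141 2000 2319 1141
1165 2000 2319 1165
1215 2000 2319 1215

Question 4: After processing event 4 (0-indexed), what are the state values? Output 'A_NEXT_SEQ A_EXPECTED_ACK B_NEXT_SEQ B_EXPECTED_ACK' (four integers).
After event 0: A_seq=1141 A_ack=2000 B_seq=2000 B_ack=1141
After event 1: A_seq=1141 A_ack=2000 B_seq=2179 B_ack=1141
After event 2: A_seq=1141 A_ack=2000 B_seq=2319 B_ack=1141
After event 3: A_seq=1165 A_ack=2000 B_seq=2319 B_ack=1165
After event 4: A_seq=1215 A_ack=2000 B_seq=2319 B_ack=1215

1215 2000 2319 1215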